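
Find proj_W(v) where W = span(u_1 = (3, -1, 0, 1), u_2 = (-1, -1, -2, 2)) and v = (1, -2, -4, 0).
proj_W(v) = (51/110, -149/110, -9/5, 124/55)

Set up U = [u_1 | ... | u_2] ∈ R^(4×2). The projector onto W = col(U) is P = U (U^T U)^(-1) U^T.
Compute U^T U =
  [11, 0]
  [0, 10],
and U^T v = (5, 9).
Solve U^T U · c = U^T v for the coefficients: c = (5/11, 9/10). The projection is proj_W(v) = U c.
Check: (v - proj_W(v)) · u_1 = 0  (should be 0).
Check: (v - proj_W(v)) · u_2 = 0  (should be 0).
Result: proj_W(v) = (51/110, -149/110, -9/5, 124/55).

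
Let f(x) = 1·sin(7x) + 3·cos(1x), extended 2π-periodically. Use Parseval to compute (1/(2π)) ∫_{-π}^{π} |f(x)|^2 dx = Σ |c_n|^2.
Σ |c_n|^2 = 5

Expand |f|^2 and use orthogonality of {sin(nx), cos(mx)} on [-π, π]:
  ∫_{-π}^{π} sin(nx)^2 dx = π, ∫ cos(mx)^2 dx = π, and cross terms integrate to 0.
So ∫_{-π}^{π} f(x)^2 dx = 1^2 · π + 3^2 · π = (1 + 9)π.
Divide by 2π: (1 + 9)/2 = 5.
By Parseval, this equals Σ |c_n|^2.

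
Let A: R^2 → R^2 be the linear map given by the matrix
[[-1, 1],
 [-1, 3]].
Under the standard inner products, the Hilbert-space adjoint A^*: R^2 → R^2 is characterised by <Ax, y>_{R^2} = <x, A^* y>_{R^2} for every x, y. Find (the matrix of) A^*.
A^* = A^T =
[[-1, -1],
 [1, 3]]

For real matrices with standard dot products, the defining identity <Ax, y> = <x, A^* y> gives (Ax)^T y = x^T (A^*) y, i.e. x^T A^T y = x^T (A^*) y. Since this holds for all x, y, we must have A^* = A^T. Therefore
A^* =
[[-1, -1],
 [1, 3]].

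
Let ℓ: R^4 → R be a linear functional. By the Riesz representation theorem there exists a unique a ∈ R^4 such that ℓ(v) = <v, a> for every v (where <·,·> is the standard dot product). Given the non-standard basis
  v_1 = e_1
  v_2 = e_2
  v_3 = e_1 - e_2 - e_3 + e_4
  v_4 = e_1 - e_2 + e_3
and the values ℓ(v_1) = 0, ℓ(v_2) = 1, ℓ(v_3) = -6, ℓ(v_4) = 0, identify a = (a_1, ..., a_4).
a = (0, 1, 1, -4)

Write a = (a_1, ..., a_4) in the standard basis. For each basis vector v_i, ℓ(v_i) = <v_i, a> is a linear equation in the a_j's. Collect the n equations into a matrix system V a = ℓ, where row i of V is v_i (expressed in the standard basis). Since V is invertible (lower-triangular with 1s on the diagonal, up to permutation), solve by back-substitution:
  V =
[[1, 0, 0, 0],
 [0, 1, 0, 0],
 [1, -1, -1, 1],
 [1, -1, 1, 0]]
  V a = (0, 1, -6, 0)
Solving gives a = (0, 1, 1, -4).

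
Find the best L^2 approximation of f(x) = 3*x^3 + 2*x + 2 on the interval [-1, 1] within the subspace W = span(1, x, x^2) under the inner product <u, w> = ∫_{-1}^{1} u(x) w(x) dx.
g(x) = 19*x/5 + 2

The best approximation g ∈ W is the orthogonal projection of f onto W. Writing g = a_0 + a_1 x + a_2 x^2, the coefficients solve the normal equations G · a = b where
  G_{ij} = <φ_i, φ_j> and b_i = <f, φ_i>, with φ_0 = 1, φ_1 = x, φ_2 = x^2.
G =
  [2, 0, 2/3]
  [0, 2/3, 0]
  [2/3, 0, 2/5],
b = (4, 38/15, 4/3).
Solving gives a_0 = 2, a_1 = 19/5, a_2 = 0, so
  g(x) = 19*x/5 + 2.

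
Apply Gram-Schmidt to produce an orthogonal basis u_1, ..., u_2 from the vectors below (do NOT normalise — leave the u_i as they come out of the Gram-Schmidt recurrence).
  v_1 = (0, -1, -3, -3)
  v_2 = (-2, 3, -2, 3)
Orthogonal basis:
  u_1 = (0, -1, -3, -3)
  u_2 = (-2, 51/19, -56/19, 39/19)

Apply the Gram-Schmidt recurrence
  u_1 = v_1
  u_i = v_i − Σ_{j<i} ((v_i · u_j) / (u_j · u_j)) · u_j.

Step by step this gives:
  u_1 = (0, -1, -3, -3)
  u_2 = (-2, 51/19, -56/19, 39/19)

Orthogonality check:
  u_2 · u_1 = 0 (should be 0)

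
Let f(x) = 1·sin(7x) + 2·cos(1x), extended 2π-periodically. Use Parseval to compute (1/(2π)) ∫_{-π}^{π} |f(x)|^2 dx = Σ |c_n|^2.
Σ |c_n|^2 = 5/2

Expand |f|^2 and use orthogonality of {sin(nx), cos(mx)} on [-π, π]:
  ∫_{-π}^{π} sin(nx)^2 dx = π, ∫ cos(mx)^2 dx = π, and cross terms integrate to 0.
So ∫_{-π}^{π} f(x)^2 dx = 1^2 · π + 2^2 · π = (1 + 4)π.
Divide by 2π: (1 + 4)/2 = 5/2.
By Parseval, this equals Σ |c_n|^2.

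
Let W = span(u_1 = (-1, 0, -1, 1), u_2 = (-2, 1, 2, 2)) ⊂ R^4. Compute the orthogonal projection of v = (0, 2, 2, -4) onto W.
proj_W(v) = (62/35, 6/35, 86/35, -62/35)

Set up U = [u_1 | ... | u_2] ∈ R^(4×2). The projector onto W = col(U) is P = U (U^T U)^(-1) U^T.
Compute U^T U =
  [3, 2]
  [2, 13],
and U^T v = (-6, -2).
Solve U^T U · c = U^T v for the coefficients: c = (-74/35, 6/35). The projection is proj_W(v) = U c.
Check: (v - proj_W(v)) · u_1 = 0  (should be 0).
Check: (v - proj_W(v)) · u_2 = 0  (should be 0).
Result: proj_W(v) = (62/35, 6/35, 86/35, -62/35).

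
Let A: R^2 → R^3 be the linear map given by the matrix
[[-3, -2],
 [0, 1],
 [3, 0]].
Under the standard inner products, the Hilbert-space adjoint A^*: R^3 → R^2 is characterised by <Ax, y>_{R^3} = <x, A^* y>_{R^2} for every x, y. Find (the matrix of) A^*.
A^* = A^T =
[[-3, 0, 3],
 [-2, 1, 0]]

For real matrices with standard dot products, the defining identity <Ax, y> = <x, A^* y> gives (Ax)^T y = x^T (A^*) y, i.e. x^T A^T y = x^T (A^*) y. Since this holds for all x, y, we must have A^* = A^T. Therefore
A^* =
[[-3, 0, 3],
 [-2, 1, 0]].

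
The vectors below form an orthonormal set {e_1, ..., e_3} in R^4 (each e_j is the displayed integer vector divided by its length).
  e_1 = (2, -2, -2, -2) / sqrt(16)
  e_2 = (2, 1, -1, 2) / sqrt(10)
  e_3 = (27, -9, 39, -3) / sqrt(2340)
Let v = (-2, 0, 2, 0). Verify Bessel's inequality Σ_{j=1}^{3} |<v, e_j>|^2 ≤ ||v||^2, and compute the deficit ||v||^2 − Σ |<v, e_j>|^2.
Σ |<v, e_j>|^2 = 102/13; ||v||^2 = 8; deficit = 2/13

Write each e_j = u_j / sqrt(<u_j, u_j>) where u_j is the displayed integer vector. Then <v, e_j> = <v, u_j> / sqrt(<u_j, u_j>), so |<v, e_j>|^2 = <v, u_j>^2 / <u_j, u_j>.
Coefficients: <v, e_1> = -8/sqrt(16), <v, e_2> = -6/sqrt(10), <v, e_3> = 24/sqrt(2340).
Square and sum: Σ |<v, e_j>|^2 = 102/13.
Compute ||v||^2 = v·v = 8.
Deficit = 8 − 102/13 = 2/13 ≥ 0, confirming Bessel's inequality. (The deficit equals ||v − Σ <v,e_j> e_j||^2, the squared distance from v to span{e_j}.)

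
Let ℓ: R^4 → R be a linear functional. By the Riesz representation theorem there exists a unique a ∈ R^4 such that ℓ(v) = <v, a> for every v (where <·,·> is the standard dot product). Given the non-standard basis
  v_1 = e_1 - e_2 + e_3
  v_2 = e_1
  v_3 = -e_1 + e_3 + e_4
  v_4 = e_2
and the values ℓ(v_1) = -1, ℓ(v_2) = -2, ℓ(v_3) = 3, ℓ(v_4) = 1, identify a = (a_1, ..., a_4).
a = (-2, 1, 2, -1)

Write a = (a_1, ..., a_4) in the standard basis. For each basis vector v_i, ℓ(v_i) = <v_i, a> is a linear equation in the a_j's. Collect the n equations into a matrix system V a = ℓ, where row i of V is v_i (expressed in the standard basis). Since V is invertible (lower-triangular with 1s on the diagonal, up to permutation), solve by back-substitution:
  V =
[[1, -1, 1, 0],
 [1, 0, 0, 0],
 [-1, 0, 1, 1],
 [0, 1, 0, 0]]
  V a = (-1, -2, 3, 1)
Solving gives a = (-2, 1, 2, -1).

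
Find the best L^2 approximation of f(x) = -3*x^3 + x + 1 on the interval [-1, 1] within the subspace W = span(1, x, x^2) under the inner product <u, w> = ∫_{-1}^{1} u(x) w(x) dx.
g(x) = 1 - 4*x/5

The best approximation g ∈ W is the orthogonal projection of f onto W. Writing g = a_0 + a_1 x + a_2 x^2, the coefficients solve the normal equations G · a = b where
  G_{ij} = <φ_i, φ_j> and b_i = <f, φ_i>, with φ_0 = 1, φ_1 = x, φ_2 = x^2.
G =
  [2, 0, 2/3]
  [0, 2/3, 0]
  [2/3, 0, 2/5],
b = (2, -8/15, 2/3).
Solving gives a_0 = 1, a_1 = -4/5, a_2 = 0, so
  g(x) = 1 - 4*x/5.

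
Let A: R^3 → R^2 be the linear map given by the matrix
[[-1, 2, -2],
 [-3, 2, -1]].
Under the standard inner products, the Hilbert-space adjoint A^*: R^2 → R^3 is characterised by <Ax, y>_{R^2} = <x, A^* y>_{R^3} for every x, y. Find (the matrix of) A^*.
A^* = A^T =
[[-1, -3],
 [2, 2],
 [-2, -1]]

For real matrices with standard dot products, the defining identity <Ax, y> = <x, A^* y> gives (Ax)^T y = x^T (A^*) y, i.e. x^T A^T y = x^T (A^*) y. Since this holds for all x, y, we must have A^* = A^T. Therefore
A^* =
[[-1, -3],
 [2, 2],
 [-2, -1]].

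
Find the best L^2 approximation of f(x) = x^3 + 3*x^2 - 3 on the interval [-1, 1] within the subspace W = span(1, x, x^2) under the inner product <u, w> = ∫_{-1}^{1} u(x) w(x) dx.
g(x) = 3*x^2 + 3*x/5 - 3

The best approximation g ∈ W is the orthogonal projection of f onto W. Writing g = a_0 + a_1 x + a_2 x^2, the coefficients solve the normal equations G · a = b where
  G_{ij} = <φ_i, φ_j> and b_i = <f, φ_i>, with φ_0 = 1, φ_1 = x, φ_2 = x^2.
G =
  [2, 0, 2/3]
  [0, 2/3, 0]
  [2/3, 0, 2/5],
b = (-4, 2/5, -4/5).
Solving gives a_0 = -3, a_1 = 3/5, a_2 = 3, so
  g(x) = 3*x^2 + 3*x/5 - 3.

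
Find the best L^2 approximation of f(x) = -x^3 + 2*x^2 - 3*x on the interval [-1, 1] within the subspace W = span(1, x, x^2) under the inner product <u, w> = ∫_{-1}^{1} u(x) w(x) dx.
g(x) = 2*x^2 - 18*x/5

The best approximation g ∈ W is the orthogonal projection of f onto W. Writing g = a_0 + a_1 x + a_2 x^2, the coefficients solve the normal equations G · a = b where
  G_{ij} = <φ_i, φ_j> and b_i = <f, φ_i>, with φ_0 = 1, φ_1 = x, φ_2 = x^2.
G =
  [2, 0, 2/3]
  [0, 2/3, 0]
  [2/3, 0, 2/5],
b = (4/3, -12/5, 4/5).
Solving gives a_0 = 0, a_1 = -18/5, a_2 = 2, so
  g(x) = 2*x^2 - 18*x/5.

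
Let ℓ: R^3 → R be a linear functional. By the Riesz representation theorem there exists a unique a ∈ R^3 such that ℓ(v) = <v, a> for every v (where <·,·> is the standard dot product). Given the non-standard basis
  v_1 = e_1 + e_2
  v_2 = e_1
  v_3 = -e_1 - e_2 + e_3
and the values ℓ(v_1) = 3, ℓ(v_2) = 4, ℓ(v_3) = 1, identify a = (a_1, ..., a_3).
a = (4, -1, 4)

Write a = (a_1, ..., a_3) in the standard basis. For each basis vector v_i, ℓ(v_i) = <v_i, a> is a linear equation in the a_j's. Collect the n equations into a matrix system V a = ℓ, where row i of V is v_i (expressed in the standard basis). Since V is invertible (lower-triangular with 1s on the diagonal, up to permutation), solve by back-substitution:
  V =
[[1, 1, 0],
 [1, 0, 0],
 [-1, -1, 1]]
  V a = (3, 4, 1)
Solving gives a = (4, -1, 4).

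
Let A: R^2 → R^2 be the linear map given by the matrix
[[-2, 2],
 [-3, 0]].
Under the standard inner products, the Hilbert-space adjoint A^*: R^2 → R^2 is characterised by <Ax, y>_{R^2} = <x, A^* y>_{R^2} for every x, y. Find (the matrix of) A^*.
A^* = A^T =
[[-2, -3],
 [2, 0]]

For real matrices with standard dot products, the defining identity <Ax, y> = <x, A^* y> gives (Ax)^T y = x^T (A^*) y, i.e. x^T A^T y = x^T (A^*) y. Since this holds for all x, y, we must have A^* = A^T. Therefore
A^* =
[[-2, -3],
 [2, 0]].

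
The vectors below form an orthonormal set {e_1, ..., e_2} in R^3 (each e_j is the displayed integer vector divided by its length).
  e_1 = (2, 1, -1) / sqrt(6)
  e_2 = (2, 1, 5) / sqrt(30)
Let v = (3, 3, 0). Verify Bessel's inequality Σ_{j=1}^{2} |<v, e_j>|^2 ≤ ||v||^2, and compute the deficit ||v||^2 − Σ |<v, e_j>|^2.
Σ |<v, e_j>|^2 = 81/5; ||v||^2 = 18; deficit = 9/5

Write each e_j = u_j / sqrt(<u_j, u_j>) where u_j is the displayed integer vector. Then <v, e_j> = <v, u_j> / sqrt(<u_j, u_j>), so |<v, e_j>|^2 = <v, u_j>^2 / <u_j, u_j>.
Coefficients: <v, e_1> = 9/sqrt(6), <v, e_2> = 9/sqrt(30).
Square and sum: Σ |<v, e_j>|^2 = 81/5.
Compute ||v||^2 = v·v = 18.
Deficit = 18 − 81/5 = 9/5 ≥ 0, confirming Bessel's inequality. (The deficit equals ||v − Σ <v,e_j> e_j||^2, the squared distance from v to span{e_j}.)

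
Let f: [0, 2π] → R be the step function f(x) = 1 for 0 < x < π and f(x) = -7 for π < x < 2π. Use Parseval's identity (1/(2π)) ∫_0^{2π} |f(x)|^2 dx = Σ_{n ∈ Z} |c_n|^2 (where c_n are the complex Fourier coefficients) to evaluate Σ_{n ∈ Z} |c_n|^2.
Σ |c_n|^2 = 25

Parseval equates the L^2 energy of f (normalised by 1/(2π)) with the ℓ^2 sum of its Fourier coefficients: (1/(2π)) ∫_0^{2π} |f|^2 = Σ |c_n|^2.
Compute the left side: (1/(2π)) [∫_0^π 1^2 dx + ∫_π^{2π} (-7)^2 dx] = (1/(2π)) · (1π + 49π) = (1 + 49)/2 = 25.
So Σ_{n ∈ Z} |c_n|^2 = 25.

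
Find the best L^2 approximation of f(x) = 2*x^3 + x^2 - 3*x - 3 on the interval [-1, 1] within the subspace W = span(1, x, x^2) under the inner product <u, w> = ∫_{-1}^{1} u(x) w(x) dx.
g(x) = x^2 - 9*x/5 - 3

The best approximation g ∈ W is the orthogonal projection of f onto W. Writing g = a_0 + a_1 x + a_2 x^2, the coefficients solve the normal equations G · a = b where
  G_{ij} = <φ_i, φ_j> and b_i = <f, φ_i>, with φ_0 = 1, φ_1 = x, φ_2 = x^2.
G =
  [2, 0, 2/3]
  [0, 2/3, 0]
  [2/3, 0, 2/5],
b = (-16/3, -6/5, -8/5).
Solving gives a_0 = -3, a_1 = -9/5, a_2 = 1, so
  g(x) = x^2 - 9*x/5 - 3.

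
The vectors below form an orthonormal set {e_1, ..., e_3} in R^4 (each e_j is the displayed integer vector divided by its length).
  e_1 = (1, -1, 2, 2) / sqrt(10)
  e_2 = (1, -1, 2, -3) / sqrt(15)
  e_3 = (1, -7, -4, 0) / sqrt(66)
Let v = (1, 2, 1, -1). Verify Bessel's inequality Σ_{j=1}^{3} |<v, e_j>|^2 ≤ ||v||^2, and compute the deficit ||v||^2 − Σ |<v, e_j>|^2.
Σ |<v, e_j>|^2 = 61/11; ||v||^2 = 7; deficit = 16/11

Write each e_j = u_j / sqrt(<u_j, u_j>) where u_j is the displayed integer vector. Then <v, e_j> = <v, u_j> / sqrt(<u_j, u_j>), so |<v, e_j>|^2 = <v, u_j>^2 / <u_j, u_j>.
Coefficients: <v, e_1> = -1/sqrt(10), <v, e_2> = 4/sqrt(15), <v, e_3> = -17/sqrt(66).
Square and sum: Σ |<v, e_j>|^2 = 61/11.
Compute ||v||^2 = v·v = 7.
Deficit = 7 − 61/11 = 16/11 ≥ 0, confirming Bessel's inequality. (The deficit equals ||v − Σ <v,e_j> e_j||^2, the squared distance from v to span{e_j}.)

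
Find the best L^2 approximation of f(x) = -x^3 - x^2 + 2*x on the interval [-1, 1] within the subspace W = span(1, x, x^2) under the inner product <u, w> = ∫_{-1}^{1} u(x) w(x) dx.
g(x) = -x^2 + 7*x/5

The best approximation g ∈ W is the orthogonal projection of f onto W. Writing g = a_0 + a_1 x + a_2 x^2, the coefficients solve the normal equations G · a = b where
  G_{ij} = <φ_i, φ_j> and b_i = <f, φ_i>, with φ_0 = 1, φ_1 = x, φ_2 = x^2.
G =
  [2, 0, 2/3]
  [0, 2/3, 0]
  [2/3, 0, 2/5],
b = (-2/3, 14/15, -2/5).
Solving gives a_0 = 0, a_1 = 7/5, a_2 = -1, so
  g(x) = -x^2 + 7*x/5.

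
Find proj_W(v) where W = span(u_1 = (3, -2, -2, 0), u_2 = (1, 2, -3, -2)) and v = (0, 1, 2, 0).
proj_W(v) = (-302/281, 100/281, 290/281, 76/281)

Set up U = [u_1 | ... | u_2] ∈ R^(4×2). The projector onto W = col(U) is P = U (U^T U)^(-1) U^T.
Compute U^T U =
  [17, 5]
  [5, 18],
and U^T v = (-6, -4).
Solve U^T U · c = U^T v for the coefficients: c = (-88/281, -38/281). The projection is proj_W(v) = U c.
Check: (v - proj_W(v)) · u_1 = 0  (should be 0).
Check: (v - proj_W(v)) · u_2 = 0  (should be 0).
Result: proj_W(v) = (-302/281, 100/281, 290/281, 76/281).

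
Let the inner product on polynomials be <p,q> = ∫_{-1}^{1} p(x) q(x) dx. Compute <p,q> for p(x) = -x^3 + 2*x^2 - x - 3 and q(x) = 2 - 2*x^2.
<p,q> = -104/15

Expand the product: p(x)·q(x) = 2*x^5 - 4*x^4 + 10*x^2 - 2*x - 6.
∫_{-1}^{1} of each monomial x^k gives [2/(k+1) if k even, 0 if k odd]. Integrating term-by-term (or equivalently evaluating the antiderivative F(x) = x^6/3 - 4*x^5/5 + 10*x^3/3 - x^2 - 6*x at the endpoints):
  F(1) − F(−1) = -62/15 − (14/5) = -104/15.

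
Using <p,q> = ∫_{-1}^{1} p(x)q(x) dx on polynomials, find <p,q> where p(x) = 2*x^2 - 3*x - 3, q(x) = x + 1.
<p,q> = -20/3

Expand the product: p(x)·q(x) = 2*x^3 - x^2 - 6*x - 3.
∫_{-1}^{1} of each monomial x^k gives [2/(k+1) if k even, 0 if k odd]. Integrating term-by-term (or equivalently evaluating the antiderivative F(x) = x^4/2 - x^3/3 - 3*x^2 - 3*x at the endpoints):
  F(1) − F(−1) = -35/6 − (5/6) = -20/3.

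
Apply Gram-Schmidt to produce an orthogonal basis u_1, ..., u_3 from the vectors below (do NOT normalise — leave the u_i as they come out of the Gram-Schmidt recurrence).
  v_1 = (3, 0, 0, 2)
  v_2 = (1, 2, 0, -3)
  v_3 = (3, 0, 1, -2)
Orthogonal basis:
  u_1 = (3, 0, 0, 2)
  u_2 = (22/13, 2, 0, -33/13)
  u_3 = (96/173, -264/173, 1, -144/173)

Apply the Gram-Schmidt recurrence
  u_1 = v_1
  u_i = v_i − Σ_{j<i} ((v_i · u_j) / (u_j · u_j)) · u_j.

Step by step this gives:
  u_1 = (3, 0, 0, 2)
  u_2 = (22/13, 2, 0, -33/13)
  u_3 = (96/173, -264/173, 1, -144/173)

Orthogonality check:
  u_2 · u_1 = 0 (should be 0)
  u_3 · u_1 = 0 (should be 0)
  u_3 · u_2 = 0 (should be 0)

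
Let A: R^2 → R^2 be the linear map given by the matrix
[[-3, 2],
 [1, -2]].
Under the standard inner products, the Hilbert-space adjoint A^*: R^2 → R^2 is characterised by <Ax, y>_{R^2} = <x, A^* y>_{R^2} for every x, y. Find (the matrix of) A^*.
A^* = A^T =
[[-3, 1],
 [2, -2]]

For real matrices with standard dot products, the defining identity <Ax, y> = <x, A^* y> gives (Ax)^T y = x^T (A^*) y, i.e. x^T A^T y = x^T (A^*) y. Since this holds for all x, y, we must have A^* = A^T. Therefore
A^* =
[[-3, 1],
 [2, -2]].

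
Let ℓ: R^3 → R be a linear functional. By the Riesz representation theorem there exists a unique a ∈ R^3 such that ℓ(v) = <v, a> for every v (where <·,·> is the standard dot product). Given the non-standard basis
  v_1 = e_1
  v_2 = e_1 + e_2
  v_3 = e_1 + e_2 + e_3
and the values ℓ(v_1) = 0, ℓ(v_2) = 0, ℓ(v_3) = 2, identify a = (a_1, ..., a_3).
a = (0, 0, 2)

Write a = (a_1, ..., a_3) in the standard basis. For each basis vector v_i, ℓ(v_i) = <v_i, a> is a linear equation in the a_j's. Collect the n equations into a matrix system V a = ℓ, where row i of V is v_i (expressed in the standard basis). Since V is invertible (lower-triangular with 1s on the diagonal, up to permutation), solve by back-substitution:
  V =
[[1, 0, 0],
 [1, 1, 0],
 [1, 1, 1]]
  V a = (0, 0, 2)
Solving gives a = (0, 0, 2).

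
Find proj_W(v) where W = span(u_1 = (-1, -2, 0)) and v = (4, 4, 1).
proj_W(v) = (12/5, 24/5, 0)

Set up U = [u_1 | ... | u_1] ∈ R^(3×1). The projector onto W = col(U) is P = U (U^T U)^(-1) U^T.
Compute U^T U =
  [5],
and U^T v = (-12).
Solve U^T U · c = U^T v for the coefficients: c = (-12/5). The projection is proj_W(v) = U c.
Check: (v - proj_W(v)) · u_1 = 0  (should be 0).
Result: proj_W(v) = (12/5, 24/5, 0).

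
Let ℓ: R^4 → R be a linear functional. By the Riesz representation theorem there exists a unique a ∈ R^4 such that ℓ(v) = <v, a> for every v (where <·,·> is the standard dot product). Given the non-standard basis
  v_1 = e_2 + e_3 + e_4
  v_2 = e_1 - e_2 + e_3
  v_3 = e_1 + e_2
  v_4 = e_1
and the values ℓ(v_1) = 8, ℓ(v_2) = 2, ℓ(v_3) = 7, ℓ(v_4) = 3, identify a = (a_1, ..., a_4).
a = (3, 4, 3, 1)

Write a = (a_1, ..., a_4) in the standard basis. For each basis vector v_i, ℓ(v_i) = <v_i, a> is a linear equation in the a_j's. Collect the n equations into a matrix system V a = ℓ, where row i of V is v_i (expressed in the standard basis). Since V is invertible (lower-triangular with 1s on the diagonal, up to permutation), solve by back-substitution:
  V =
[[0, 1, 1, 1],
 [1, -1, 1, 0],
 [1, 1, 0, 0],
 [1, 0, 0, 0]]
  V a = (8, 2, 7, 3)
Solving gives a = (3, 4, 3, 1).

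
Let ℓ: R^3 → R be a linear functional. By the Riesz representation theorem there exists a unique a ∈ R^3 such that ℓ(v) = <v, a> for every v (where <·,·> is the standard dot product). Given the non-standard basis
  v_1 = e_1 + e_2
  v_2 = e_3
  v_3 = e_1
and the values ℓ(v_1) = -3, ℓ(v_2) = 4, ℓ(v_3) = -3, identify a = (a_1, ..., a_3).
a = (-3, 0, 4)

Write a = (a_1, ..., a_3) in the standard basis. For each basis vector v_i, ℓ(v_i) = <v_i, a> is a linear equation in the a_j's. Collect the n equations into a matrix system V a = ℓ, where row i of V is v_i (expressed in the standard basis). Since V is invertible (lower-triangular with 1s on the diagonal, up to permutation), solve by back-substitution:
  V =
[[1, 1, 0],
 [0, 0, 1],
 [1, 0, 0]]
  V a = (-3, 4, -3)
Solving gives a = (-3, 0, 4).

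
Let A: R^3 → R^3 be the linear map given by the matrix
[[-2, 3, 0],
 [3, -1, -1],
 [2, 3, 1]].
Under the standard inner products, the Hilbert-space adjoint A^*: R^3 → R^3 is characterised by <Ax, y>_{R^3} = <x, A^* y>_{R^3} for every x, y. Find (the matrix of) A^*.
A^* = A^T =
[[-2, 3, 2],
 [3, -1, 3],
 [0, -1, 1]]

For real matrices with standard dot products, the defining identity <Ax, y> = <x, A^* y> gives (Ax)^T y = x^T (A^*) y, i.e. x^T A^T y = x^T (A^*) y. Since this holds for all x, y, we must have A^* = A^T. Therefore
A^* =
[[-2, 3, 2],
 [3, -1, 3],
 [0, -1, 1]].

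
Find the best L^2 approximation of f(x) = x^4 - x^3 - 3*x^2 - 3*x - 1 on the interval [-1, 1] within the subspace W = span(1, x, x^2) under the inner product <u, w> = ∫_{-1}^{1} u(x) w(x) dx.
g(x) = -15*x^2/7 - 18*x/5 - 38/35

The best approximation g ∈ W is the orthogonal projection of f onto W. Writing g = a_0 + a_1 x + a_2 x^2, the coefficients solve the normal equations G · a = b where
  G_{ij} = <φ_i, φ_j> and b_i = <f, φ_i>, with φ_0 = 1, φ_1 = x, φ_2 = x^2.
G =
  [2, 0, 2/3]
  [0, 2/3, 0]
  [2/3, 0, 2/5],
b = (-18/5, -12/5, -166/105).
Solving gives a_0 = -38/35, a_1 = -18/5, a_2 = -15/7, so
  g(x) = -15*x^2/7 - 18*x/5 - 38/35.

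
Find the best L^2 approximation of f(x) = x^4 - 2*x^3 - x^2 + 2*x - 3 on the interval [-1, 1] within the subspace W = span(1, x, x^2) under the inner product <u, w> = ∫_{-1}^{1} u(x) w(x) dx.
g(x) = -x^2/7 + 4*x/5 - 108/35

The best approximation g ∈ W is the orthogonal projection of f onto W. Writing g = a_0 + a_1 x + a_2 x^2, the coefficients solve the normal equations G · a = b where
  G_{ij} = <φ_i, φ_j> and b_i = <f, φ_i>, with φ_0 = 1, φ_1 = x, φ_2 = x^2.
G =
  [2, 0, 2/3]
  [0, 2/3, 0]
  [2/3, 0, 2/5],
b = (-94/15, 8/15, -74/35).
Solving gives a_0 = -108/35, a_1 = 4/5, a_2 = -1/7, so
  g(x) = -x^2/7 + 4*x/5 - 108/35.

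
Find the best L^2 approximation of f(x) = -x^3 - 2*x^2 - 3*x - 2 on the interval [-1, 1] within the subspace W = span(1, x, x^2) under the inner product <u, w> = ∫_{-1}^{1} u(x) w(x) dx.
g(x) = -2*x^2 - 18*x/5 - 2

The best approximation g ∈ W is the orthogonal projection of f onto W. Writing g = a_0 + a_1 x + a_2 x^2, the coefficients solve the normal equations G · a = b where
  G_{ij} = <φ_i, φ_j> and b_i = <f, φ_i>, with φ_0 = 1, φ_1 = x, φ_2 = x^2.
G =
  [2, 0, 2/3]
  [0, 2/3, 0]
  [2/3, 0, 2/5],
b = (-16/3, -12/5, -32/15).
Solving gives a_0 = -2, a_1 = -18/5, a_2 = -2, so
  g(x) = -2*x^2 - 18*x/5 - 2.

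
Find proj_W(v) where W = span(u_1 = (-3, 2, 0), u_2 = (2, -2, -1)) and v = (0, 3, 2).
proj_W(v) = (-10/17, 36/17, 44/17)

Set up U = [u_1 | ... | u_2] ∈ R^(3×2). The projector onto W = col(U) is P = U (U^T U)^(-1) U^T.
Compute U^T U =
  [13, -10]
  [-10, 9],
and U^T v = (6, -8).
Solve U^T U · c = U^T v for the coefficients: c = (-26/17, -44/17). The projection is proj_W(v) = U c.
Check: (v - proj_W(v)) · u_1 = 0  (should be 0).
Check: (v - proj_W(v)) · u_2 = 0  (should be 0).
Result: proj_W(v) = (-10/17, 36/17, 44/17).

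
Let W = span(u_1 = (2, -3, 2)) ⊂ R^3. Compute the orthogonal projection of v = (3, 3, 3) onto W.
proj_W(v) = (6/17, -9/17, 6/17)

Set up U = [u_1 | ... | u_1] ∈ R^(3×1). The projector onto W = col(U) is P = U (U^T U)^(-1) U^T.
Compute U^T U =
  [17],
and U^T v = (3).
Solve U^T U · c = U^T v for the coefficients: c = (3/17). The projection is proj_W(v) = U c.
Check: (v - proj_W(v)) · u_1 = 0  (should be 0).
Result: proj_W(v) = (6/17, -9/17, 6/17).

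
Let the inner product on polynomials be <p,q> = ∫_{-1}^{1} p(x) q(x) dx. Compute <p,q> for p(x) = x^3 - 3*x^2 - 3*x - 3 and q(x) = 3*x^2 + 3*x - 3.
<p,q> = 48/5

Expand the product: p(x)·q(x) = 3*x^5 - 6*x^4 - 21*x^3 - 9*x^2 + 9.
∫_{-1}^{1} of each monomial x^k gives [2/(k+1) if k even, 0 if k odd]. Integrating term-by-term (or equivalently evaluating the antiderivative F(x) = x^6/2 - 6*x^5/5 - 21*x^4/4 - 3*x^3 + 9*x at the endpoints):
  F(1) − F(−1) = 1/20 − (-191/20) = 48/5.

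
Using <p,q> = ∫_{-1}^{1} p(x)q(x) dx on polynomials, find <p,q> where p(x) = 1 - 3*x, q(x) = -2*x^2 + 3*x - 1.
<p,q> = -28/3

Expand the product: p(x)·q(x) = 6*x^3 - 11*x^2 + 6*x - 1.
∫_{-1}^{1} of each monomial x^k gives [2/(k+1) if k even, 0 if k odd]. Integrating term-by-term (or equivalently evaluating the antiderivative F(x) = 3*x^4/2 - 11*x^3/3 + 3*x^2 - x at the endpoints):
  F(1) − F(−1) = -1/6 − (55/6) = -28/3.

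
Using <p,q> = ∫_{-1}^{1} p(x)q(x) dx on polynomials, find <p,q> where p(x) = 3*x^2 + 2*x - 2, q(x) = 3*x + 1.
<p,q> = 2

Expand the product: p(x)·q(x) = 9*x^3 + 9*x^2 - 4*x - 2.
∫_{-1}^{1} of each monomial x^k gives [2/(k+1) if k even, 0 if k odd]. Integrating term-by-term (or equivalently evaluating the antiderivative F(x) = 9*x^4/4 + 3*x^3 - 2*x^2 - 2*x at the endpoints):
  F(1) − F(−1) = 5/4 − (-3/4) = 2.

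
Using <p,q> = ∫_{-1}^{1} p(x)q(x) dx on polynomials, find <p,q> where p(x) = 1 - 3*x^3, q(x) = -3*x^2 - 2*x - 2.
<p,q> = -18/5

Expand the product: p(x)·q(x) = 9*x^5 + 6*x^4 + 6*x^3 - 3*x^2 - 2*x - 2.
∫_{-1}^{1} of each monomial x^k gives [2/(k+1) if k even, 0 if k odd]. Integrating term-by-term (or equivalently evaluating the antiderivative F(x) = 3*x^6/2 + 6*x^5/5 + 3*x^4/2 - x^3 - x^2 - 2*x at the endpoints):
  F(1) − F(−1) = 1/5 − (19/5) = -18/5.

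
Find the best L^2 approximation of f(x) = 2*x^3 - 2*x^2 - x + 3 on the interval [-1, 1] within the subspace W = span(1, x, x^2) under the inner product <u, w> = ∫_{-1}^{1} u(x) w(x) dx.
g(x) = -2*x^2 + x/5 + 3

The best approximation g ∈ W is the orthogonal projection of f onto W. Writing g = a_0 + a_1 x + a_2 x^2, the coefficients solve the normal equations G · a = b where
  G_{ij} = <φ_i, φ_j> and b_i = <f, φ_i>, with φ_0 = 1, φ_1 = x, φ_2 = x^2.
G =
  [2, 0, 2/3]
  [0, 2/3, 0]
  [2/3, 0, 2/5],
b = (14/3, 2/15, 6/5).
Solving gives a_0 = 3, a_1 = 1/5, a_2 = -2, so
  g(x) = -2*x^2 + x/5 + 3.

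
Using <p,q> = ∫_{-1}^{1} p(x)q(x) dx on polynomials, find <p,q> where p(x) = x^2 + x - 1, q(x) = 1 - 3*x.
<p,q> = -10/3

Expand the product: p(x)·q(x) = -3*x^3 - 2*x^2 + 4*x - 1.
∫_{-1}^{1} of each monomial x^k gives [2/(k+1) if k even, 0 if k odd]. Integrating term-by-term (or equivalently evaluating the antiderivative F(x) = -3*x^4/4 - 2*x^3/3 + 2*x^2 - x at the endpoints):
  F(1) − F(−1) = -5/12 − (35/12) = -10/3.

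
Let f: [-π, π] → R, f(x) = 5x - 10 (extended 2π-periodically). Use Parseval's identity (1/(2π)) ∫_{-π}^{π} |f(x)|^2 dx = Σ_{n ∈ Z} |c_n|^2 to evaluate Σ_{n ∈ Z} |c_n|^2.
Σ |c_n|^2 = 25π^2/3 + 100

Expand and integrate term by term over [-π, π]:
  ∫ (5x)^2 dx = 25·(2π^3/3); ∫ 2·5·(-10)·x dx = 0 (odd integrand); ∫ (-10)^2 dx = 100·2π.
So (1/(2π)) ∫_{-π}^{π} (5x - 10)^2 dx = 25π^2/3 + 100 = 25π^2/3 + 100.
Parseval ⇒ Σ |c_n|^2 = 25π^2/3 + 100.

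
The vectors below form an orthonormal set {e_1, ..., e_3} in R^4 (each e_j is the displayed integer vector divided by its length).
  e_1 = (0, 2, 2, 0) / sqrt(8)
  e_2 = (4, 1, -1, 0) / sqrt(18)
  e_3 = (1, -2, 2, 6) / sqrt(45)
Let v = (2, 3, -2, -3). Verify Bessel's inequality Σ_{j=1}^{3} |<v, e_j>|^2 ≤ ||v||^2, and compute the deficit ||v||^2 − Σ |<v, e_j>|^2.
Σ |<v, e_j>|^2 = 1121/45; ||v||^2 = 26; deficit = 49/45

Write each e_j = u_j / sqrt(<u_j, u_j>) where u_j is the displayed integer vector. Then <v, e_j> = <v, u_j> / sqrt(<u_j, u_j>), so |<v, e_j>|^2 = <v, u_j>^2 / <u_j, u_j>.
Coefficients: <v, e_1> = 2/sqrt(8), <v, e_2> = 13/sqrt(18), <v, e_3> = -26/sqrt(45).
Square and sum: Σ |<v, e_j>|^2 = 1121/45.
Compute ||v||^2 = v·v = 26.
Deficit = 26 − 1121/45 = 49/45 ≥ 0, confirming Bessel's inequality. (The deficit equals ||v − Σ <v,e_j> e_j||^2, the squared distance from v to span{e_j}.)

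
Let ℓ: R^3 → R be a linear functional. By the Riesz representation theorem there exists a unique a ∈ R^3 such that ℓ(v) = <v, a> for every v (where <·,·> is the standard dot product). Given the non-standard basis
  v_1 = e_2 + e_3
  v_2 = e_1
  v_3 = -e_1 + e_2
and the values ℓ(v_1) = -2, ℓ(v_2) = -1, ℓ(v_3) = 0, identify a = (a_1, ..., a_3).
a = (-1, -1, -1)

Write a = (a_1, ..., a_3) in the standard basis. For each basis vector v_i, ℓ(v_i) = <v_i, a> is a linear equation in the a_j's. Collect the n equations into a matrix system V a = ℓ, where row i of V is v_i (expressed in the standard basis). Since V is invertible (lower-triangular with 1s on the diagonal, up to permutation), solve by back-substitution:
  V =
[[0, 1, 1],
 [1, 0, 0],
 [-1, 1, 0]]
  V a = (-2, -1, 0)
Solving gives a = (-1, -1, -1).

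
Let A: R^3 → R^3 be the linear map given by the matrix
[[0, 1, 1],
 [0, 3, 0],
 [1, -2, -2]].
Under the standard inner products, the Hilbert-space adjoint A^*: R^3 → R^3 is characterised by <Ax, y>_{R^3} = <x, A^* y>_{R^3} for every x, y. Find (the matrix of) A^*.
A^* = A^T =
[[0, 0, 1],
 [1, 3, -2],
 [1, 0, -2]]

For real matrices with standard dot products, the defining identity <Ax, y> = <x, A^* y> gives (Ax)^T y = x^T (A^*) y, i.e. x^T A^T y = x^T (A^*) y. Since this holds for all x, y, we must have A^* = A^T. Therefore
A^* =
[[0, 0, 1],
 [1, 3, -2],
 [1, 0, -2]].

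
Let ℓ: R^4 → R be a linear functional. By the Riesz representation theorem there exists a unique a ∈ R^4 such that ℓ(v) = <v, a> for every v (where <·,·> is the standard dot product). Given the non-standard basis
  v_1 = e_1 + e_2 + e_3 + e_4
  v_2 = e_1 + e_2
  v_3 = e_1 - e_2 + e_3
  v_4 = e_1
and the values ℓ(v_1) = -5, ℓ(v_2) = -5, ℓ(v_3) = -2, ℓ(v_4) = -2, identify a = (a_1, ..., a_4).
a = (-2, -3, -3, 3)

Write a = (a_1, ..., a_4) in the standard basis. For each basis vector v_i, ℓ(v_i) = <v_i, a> is a linear equation in the a_j's. Collect the n equations into a matrix system V a = ℓ, where row i of V is v_i (expressed in the standard basis). Since V is invertible (lower-triangular with 1s on the diagonal, up to permutation), solve by back-substitution:
  V =
[[1, 1, 1, 1],
 [1, 1, 0, 0],
 [1, -1, 1, 0],
 [1, 0, 0, 0]]
  V a = (-5, -5, -2, -2)
Solving gives a = (-2, -3, -3, 3).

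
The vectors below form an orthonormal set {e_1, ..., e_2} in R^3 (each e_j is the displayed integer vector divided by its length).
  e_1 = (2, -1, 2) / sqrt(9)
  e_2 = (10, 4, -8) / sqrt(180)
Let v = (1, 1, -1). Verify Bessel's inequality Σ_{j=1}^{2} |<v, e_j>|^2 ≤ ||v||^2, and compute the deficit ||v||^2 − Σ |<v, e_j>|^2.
Σ |<v, e_j>|^2 = 14/5; ||v||^2 = 3; deficit = 1/5

Write each e_j = u_j / sqrt(<u_j, u_j>) where u_j is the displayed integer vector. Then <v, e_j> = <v, u_j> / sqrt(<u_j, u_j>), so |<v, e_j>|^2 = <v, u_j>^2 / <u_j, u_j>.
Coefficients: <v, e_1> = -1/sqrt(9), <v, e_2> = 22/sqrt(180).
Square and sum: Σ |<v, e_j>|^2 = 14/5.
Compute ||v||^2 = v·v = 3.
Deficit = 3 − 14/5 = 1/5 ≥ 0, confirming Bessel's inequality. (The deficit equals ||v − Σ <v,e_j> e_j||^2, the squared distance from v to span{e_j}.)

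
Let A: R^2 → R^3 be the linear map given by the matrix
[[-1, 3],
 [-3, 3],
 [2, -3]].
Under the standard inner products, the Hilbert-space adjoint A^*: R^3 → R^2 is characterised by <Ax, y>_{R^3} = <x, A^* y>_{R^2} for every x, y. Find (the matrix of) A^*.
A^* = A^T =
[[-1, -3, 2],
 [3, 3, -3]]

For real matrices with standard dot products, the defining identity <Ax, y> = <x, A^* y> gives (Ax)^T y = x^T (A^*) y, i.e. x^T A^T y = x^T (A^*) y. Since this holds for all x, y, we must have A^* = A^T. Therefore
A^* =
[[-1, -3, 2],
 [3, 3, -3]].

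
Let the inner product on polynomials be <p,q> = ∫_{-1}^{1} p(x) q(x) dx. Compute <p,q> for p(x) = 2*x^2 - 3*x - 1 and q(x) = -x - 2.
<p,q> = 10/3

Expand the product: p(x)·q(x) = -2*x^3 - x^2 + 7*x + 2.
∫_{-1}^{1} of each monomial x^k gives [2/(k+1) if k even, 0 if k odd]. Integrating term-by-term (or equivalently evaluating the antiderivative F(x) = -x^4/2 - x^3/3 + 7*x^2/2 + 2*x at the endpoints):
  F(1) − F(−1) = 14/3 − (4/3) = 10/3.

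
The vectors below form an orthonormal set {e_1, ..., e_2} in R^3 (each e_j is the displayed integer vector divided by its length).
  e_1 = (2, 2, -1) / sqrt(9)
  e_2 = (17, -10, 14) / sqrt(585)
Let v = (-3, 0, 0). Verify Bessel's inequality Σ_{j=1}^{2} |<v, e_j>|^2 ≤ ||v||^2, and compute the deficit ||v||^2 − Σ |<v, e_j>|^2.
Σ |<v, e_j>|^2 = 549/65; ||v||^2 = 9; deficit = 36/65

Write each e_j = u_j / sqrt(<u_j, u_j>) where u_j is the displayed integer vector. Then <v, e_j> = <v, u_j> / sqrt(<u_j, u_j>), so |<v, e_j>|^2 = <v, u_j>^2 / <u_j, u_j>.
Coefficients: <v, e_1> = -6/sqrt(9), <v, e_2> = -51/sqrt(585).
Square and sum: Σ |<v, e_j>|^2 = 549/65.
Compute ||v||^2 = v·v = 9.
Deficit = 9 − 549/65 = 36/65 ≥ 0, confirming Bessel's inequality. (The deficit equals ||v − Σ <v,e_j> e_j||^2, the squared distance from v to span{e_j}.)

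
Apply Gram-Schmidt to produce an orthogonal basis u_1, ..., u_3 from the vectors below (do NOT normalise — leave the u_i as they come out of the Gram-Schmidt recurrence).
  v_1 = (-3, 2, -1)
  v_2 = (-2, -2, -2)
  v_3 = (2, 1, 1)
Orthogonal basis:
  u_1 = (-3, 2, -1)
  u_2 = (-8/7, -18/7, -12/7)
  u_3 = (9/38, 3/19, -15/38)

Apply the Gram-Schmidt recurrence
  u_1 = v_1
  u_i = v_i − Σ_{j<i} ((v_i · u_j) / (u_j · u_j)) · u_j.

Step by step this gives:
  u_1 = (-3, 2, -1)
  u_2 = (-8/7, -18/7, -12/7)
  u_3 = (9/38, 3/19, -15/38)

Orthogonality check:
  u_2 · u_1 = 0 (should be 0)
  u_3 · u_1 = 0 (should be 0)
  u_3 · u_2 = 0 (should be 0)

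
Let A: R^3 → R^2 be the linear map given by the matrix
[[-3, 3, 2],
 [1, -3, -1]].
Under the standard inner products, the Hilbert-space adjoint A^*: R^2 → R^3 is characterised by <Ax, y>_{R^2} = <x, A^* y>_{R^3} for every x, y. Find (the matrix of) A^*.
A^* = A^T =
[[-3, 1],
 [3, -3],
 [2, -1]]

For real matrices with standard dot products, the defining identity <Ax, y> = <x, A^* y> gives (Ax)^T y = x^T (A^*) y, i.e. x^T A^T y = x^T (A^*) y. Since this holds for all x, y, we must have A^* = A^T. Therefore
A^* =
[[-3, 1],
 [3, -3],
 [2, -1]].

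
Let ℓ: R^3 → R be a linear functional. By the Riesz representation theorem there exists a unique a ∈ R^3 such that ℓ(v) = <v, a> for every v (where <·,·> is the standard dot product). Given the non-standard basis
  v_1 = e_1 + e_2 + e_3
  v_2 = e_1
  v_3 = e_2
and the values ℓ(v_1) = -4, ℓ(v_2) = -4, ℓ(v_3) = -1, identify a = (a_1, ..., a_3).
a = (-4, -1, 1)

Write a = (a_1, ..., a_3) in the standard basis. For each basis vector v_i, ℓ(v_i) = <v_i, a> is a linear equation in the a_j's. Collect the n equations into a matrix system V a = ℓ, where row i of V is v_i (expressed in the standard basis). Since V is invertible (lower-triangular with 1s on the diagonal, up to permutation), solve by back-substitution:
  V =
[[1, 1, 1],
 [1, 0, 0],
 [0, 1, 0]]
  V a = (-4, -4, -1)
Solving gives a = (-4, -1, 1).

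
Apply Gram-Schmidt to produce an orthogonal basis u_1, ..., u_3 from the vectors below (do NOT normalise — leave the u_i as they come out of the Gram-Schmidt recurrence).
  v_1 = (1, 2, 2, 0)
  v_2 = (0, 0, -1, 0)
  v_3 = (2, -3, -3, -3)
Orthogonal basis:
  u_1 = (1, 2, 2, 0)
  u_2 = (2/9, 4/9, -5/9, 0)
  u_3 = (14/5, -7/5, 0, -3)

Apply the Gram-Schmidt recurrence
  u_1 = v_1
  u_i = v_i − Σ_{j<i} ((v_i · u_j) / (u_j · u_j)) · u_j.

Step by step this gives:
  u_1 = (1, 2, 2, 0)
  u_2 = (2/9, 4/9, -5/9, 0)
  u_3 = (14/5, -7/5, 0, -3)

Orthogonality check:
  u_2 · u_1 = 0 (should be 0)
  u_3 · u_1 = 0 (should be 0)
  u_3 · u_2 = 0 (should be 0)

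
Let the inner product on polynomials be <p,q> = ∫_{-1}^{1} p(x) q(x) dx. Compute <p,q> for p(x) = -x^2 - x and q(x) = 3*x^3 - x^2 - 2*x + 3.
<p,q> = -22/15

Expand the product: p(x)·q(x) = -3*x^5 - 2*x^4 + 3*x^3 - x^2 - 3*x.
∫_{-1}^{1} of each monomial x^k gives [2/(k+1) if k even, 0 if k odd]. Integrating term-by-term (or equivalently evaluating the antiderivative F(x) = -x^6/2 - 2*x^5/5 + 3*x^4/4 - x^3/3 - 3*x^2/2 at the endpoints):
  F(1) − F(−1) = -119/60 − (-31/60) = -22/15.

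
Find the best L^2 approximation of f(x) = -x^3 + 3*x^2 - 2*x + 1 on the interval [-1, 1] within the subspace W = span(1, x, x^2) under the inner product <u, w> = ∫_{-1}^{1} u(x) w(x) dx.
g(x) = 3*x^2 - 13*x/5 + 1

The best approximation g ∈ W is the orthogonal projection of f onto W. Writing g = a_0 + a_1 x + a_2 x^2, the coefficients solve the normal equations G · a = b where
  G_{ij} = <φ_i, φ_j> and b_i = <f, φ_i>, with φ_0 = 1, φ_1 = x, φ_2 = x^2.
G =
  [2, 0, 2/3]
  [0, 2/3, 0]
  [2/3, 0, 2/5],
b = (4, -26/15, 28/15).
Solving gives a_0 = 1, a_1 = -13/5, a_2 = 3, so
  g(x) = 3*x^2 - 13*x/5 + 1.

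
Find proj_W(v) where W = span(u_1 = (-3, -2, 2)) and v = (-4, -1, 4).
proj_W(v) = (-66/17, -44/17, 44/17)

Set up U = [u_1 | ... | u_1] ∈ R^(3×1). The projector onto W = col(U) is P = U (U^T U)^(-1) U^T.
Compute U^T U =
  [17],
and U^T v = (22).
Solve U^T U · c = U^T v for the coefficients: c = (22/17). The projection is proj_W(v) = U c.
Check: (v - proj_W(v)) · u_1 = 0  (should be 0).
Result: proj_W(v) = (-66/17, -44/17, 44/17).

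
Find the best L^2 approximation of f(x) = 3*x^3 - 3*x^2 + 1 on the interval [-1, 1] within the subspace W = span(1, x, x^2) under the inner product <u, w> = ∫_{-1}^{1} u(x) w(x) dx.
g(x) = -3*x^2 + 9*x/5 + 1

The best approximation g ∈ W is the orthogonal projection of f onto W. Writing g = a_0 + a_1 x + a_2 x^2, the coefficients solve the normal equations G · a = b where
  G_{ij} = <φ_i, φ_j> and b_i = <f, φ_i>, with φ_0 = 1, φ_1 = x, φ_2 = x^2.
G =
  [2, 0, 2/3]
  [0, 2/3, 0]
  [2/3, 0, 2/5],
b = (0, 6/5, -8/15).
Solving gives a_0 = 1, a_1 = 9/5, a_2 = -3, so
  g(x) = -3*x^2 + 9*x/5 + 1.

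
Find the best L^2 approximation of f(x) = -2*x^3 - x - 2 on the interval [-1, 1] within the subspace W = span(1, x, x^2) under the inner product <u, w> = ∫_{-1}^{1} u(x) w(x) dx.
g(x) = -11*x/5 - 2

The best approximation g ∈ W is the orthogonal projection of f onto W. Writing g = a_0 + a_1 x + a_2 x^2, the coefficients solve the normal equations G · a = b where
  G_{ij} = <φ_i, φ_j> and b_i = <f, φ_i>, with φ_0 = 1, φ_1 = x, φ_2 = x^2.
G =
  [2, 0, 2/3]
  [0, 2/3, 0]
  [2/3, 0, 2/5],
b = (-4, -22/15, -4/3).
Solving gives a_0 = -2, a_1 = -11/5, a_2 = 0, so
  g(x) = -11*x/5 - 2.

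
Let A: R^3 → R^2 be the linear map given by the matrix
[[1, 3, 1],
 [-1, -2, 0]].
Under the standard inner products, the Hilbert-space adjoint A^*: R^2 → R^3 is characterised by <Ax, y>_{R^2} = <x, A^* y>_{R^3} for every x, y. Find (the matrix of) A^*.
A^* = A^T =
[[1, -1],
 [3, -2],
 [1, 0]]

For real matrices with standard dot products, the defining identity <Ax, y> = <x, A^* y> gives (Ax)^T y = x^T (A^*) y, i.e. x^T A^T y = x^T (A^*) y. Since this holds for all x, y, we must have A^* = A^T. Therefore
A^* =
[[1, -1],
 [3, -2],
 [1, 0]].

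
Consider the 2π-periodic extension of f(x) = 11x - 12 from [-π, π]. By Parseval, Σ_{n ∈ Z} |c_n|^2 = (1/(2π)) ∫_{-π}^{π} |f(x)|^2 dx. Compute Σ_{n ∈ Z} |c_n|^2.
Σ |c_n|^2 = 121π^2/3 + 144

Expand and integrate term by term over [-π, π]:
  ∫ (11x)^2 dx = 121·(2π^3/3); ∫ 2·11·(-12)·x dx = 0 (odd integrand); ∫ (-12)^2 dx = 144·2π.
So (1/(2π)) ∫_{-π}^{π} (11x - 12)^2 dx = 121π^2/3 + 144 = 121π^2/3 + 144.
Parseval ⇒ Σ |c_n|^2 = 121π^2/3 + 144.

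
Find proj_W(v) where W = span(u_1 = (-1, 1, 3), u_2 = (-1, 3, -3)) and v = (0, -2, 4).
proj_W(v) = (6/23, -43/23, 93/23)

Set up U = [u_1 | ... | u_2] ∈ R^(3×2). The projector onto W = col(U) is P = U (U^T U)^(-1) U^T.
Compute U^T U =
  [11, -5]
  [-5, 19],
and U^T v = (10, -18).
Solve U^T U · c = U^T v for the coefficients: c = (25/46, -37/46). The projection is proj_W(v) = U c.
Check: (v - proj_W(v)) · u_1 = 0  (should be 0).
Check: (v - proj_W(v)) · u_2 = 0  (should be 0).
Result: proj_W(v) = (6/23, -43/23, 93/23).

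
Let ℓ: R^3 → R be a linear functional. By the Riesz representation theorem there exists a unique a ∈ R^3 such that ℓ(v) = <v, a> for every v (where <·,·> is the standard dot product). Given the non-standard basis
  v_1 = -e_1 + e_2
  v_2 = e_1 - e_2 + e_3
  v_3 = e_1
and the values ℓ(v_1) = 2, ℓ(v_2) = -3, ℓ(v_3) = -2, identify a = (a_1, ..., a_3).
a = (-2, 0, -1)

Write a = (a_1, ..., a_3) in the standard basis. For each basis vector v_i, ℓ(v_i) = <v_i, a> is a linear equation in the a_j's. Collect the n equations into a matrix system V a = ℓ, where row i of V is v_i (expressed in the standard basis). Since V is invertible (lower-triangular with 1s on the diagonal, up to permutation), solve by back-substitution:
  V =
[[-1, 1, 0],
 [1, -1, 1],
 [1, 0, 0]]
  V a = (2, -3, -2)
Solving gives a = (-2, 0, -1).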